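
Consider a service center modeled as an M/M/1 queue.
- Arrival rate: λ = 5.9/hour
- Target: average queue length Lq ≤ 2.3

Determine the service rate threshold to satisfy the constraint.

For M/M/1: Lq = λ²/(μ(μ-λ))
Need Lq ≤ 2.3, i.e. μ(μ-λ) ≥ λ²/2.3
μ² - 5.9μ - 34.81/2.3 ≥ 0  →  μ² - 5.9μ - 15.13478 ≥ 0
Quadratic formula (positive root): μ = [λ + √(λ² + 4×15.13478)]/2
Discriminant: 34.81 + 4×15.13478 = 95.3491, √95.3491 = 9.7647
μ ≥ (5.9 + 9.7647)/2 = 7.8323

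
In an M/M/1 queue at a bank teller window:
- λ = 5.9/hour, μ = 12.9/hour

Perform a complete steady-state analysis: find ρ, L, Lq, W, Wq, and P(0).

Step 1: ρ = λ/μ = 5.9/12.9 = 0.4574
Step 2: L = λ/(μ-λ) = 5.9/7.00 = 0.8429
Step 3: Lq = λ²/(μ(μ-λ)) = 34.81/(12.9×7.00) = 0.3855
Step 4: W = 1/(μ-λ) = 1/7.00 = 0.14286
Step 5: Wq = λ/(μ(μ-λ)) = 5.9/(12.9×7.00) = 0.06534
Step 6: P(0) = 1-ρ = 0.5426
Verify: L = λW = 5.9×0.14286 = 0.8429 ✔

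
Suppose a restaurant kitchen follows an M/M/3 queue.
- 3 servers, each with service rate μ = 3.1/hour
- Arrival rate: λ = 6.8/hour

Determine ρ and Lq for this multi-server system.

Traffic intensity: ρ = λ/(cμ) = 6.8/(3×3.1) = 0.7312
Since ρ = 0.7312 < 1, system is stable.
Offered load a = λ/μ = cρ = 6.8/3.1 = 2.1935
P₀ = [ Σₙ₌₀^2 aⁿ/n! + a^3/(3!(1-ρ)) ]⁻¹
Σ = a^0/0! + a^1/1! + a^2/2! = 1.00000 + 2.19355 + 2.40583 = 5.5994
a^3/(3!(1-ρ)) = 10.5546/(6 × 0.268817) = 6.5439
P₀ = 1/(5.5994 + 6.5439) = 0.08235
Lq = P₀·a^3·ρ / (3!(1-ρ)²) = 0.082350 × 10.5546 × 0.73118 / (6 × 0.072263) = 1.4658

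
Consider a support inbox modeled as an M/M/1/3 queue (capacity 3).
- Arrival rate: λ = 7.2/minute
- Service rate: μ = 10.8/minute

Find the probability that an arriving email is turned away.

ρ = λ/μ = 7.2/10.8 = 0.6667
P₀ = (1-ρ)/(1-ρ^(K+1)) = (1-0.6667)/(1-0.6667^4) = 0.3333/0.8024 = 0.4154
P_K = P₀×ρ^K = 0.4154 × 0.6667^3 = 0.4154 × 0.2963 = 0.1231
Blocking probability = 12.31%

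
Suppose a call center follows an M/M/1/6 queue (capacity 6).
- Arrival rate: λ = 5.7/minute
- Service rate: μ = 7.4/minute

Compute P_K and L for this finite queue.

ρ = λ/μ = 5.7/7.4 = 0.77027
P₀ = (1-ρ)/(1-ρ^(K+1)) = (1-0.77027)/(1-0.77027^7) = 0.22973/0.83912 = 0.2738
P_K = P₀×ρ^K = 0.27377 × 0.77027^6 = 0.27377 × 0.20886 = 0.05718
Blocking probability P_6 = 0.05718 (5.72%)
L = ρ[1 - (K+1)ρ^K + Kρ^(K+1)] / [(1-ρ)(1-ρ^(K+1))]
L = 0.77027 × (1 - 7×0.20886 + 6×0.16088) / ((1 - 0.77027) × (1 - 0.16088)) = 2.0109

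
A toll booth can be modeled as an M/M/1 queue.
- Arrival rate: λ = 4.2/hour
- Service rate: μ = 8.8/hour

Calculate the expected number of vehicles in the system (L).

ρ = λ/μ = 4.2/8.8 = 0.4773
For M/M/1: L = λ/(μ-λ)
L = 4.2/(8.8-4.2) = 4.2/4.60
L = 0.9130 vehicles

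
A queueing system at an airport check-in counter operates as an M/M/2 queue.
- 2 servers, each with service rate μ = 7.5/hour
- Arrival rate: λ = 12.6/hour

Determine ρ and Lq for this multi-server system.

Traffic intensity: ρ = λ/(cμ) = 12.6/(2×7.5) = 0.8400
Since ρ = 0.8400 < 1, system is stable.
Offered load a = λ/μ = cρ = 12.6/7.5 = 1.6800
P₀ = [ Σₙ₌₀^1 aⁿ/n! + a^2/(2!(1-ρ)) ]⁻¹
Σ = a^0/0! + a^1/1! = 1.0000 + 1.6800 = 2.6800
a^2/(2!(1-ρ)) = 2.8224/(2 × 0.1600) = 8.8200
P₀ = 1/(2.6800 + 8.8200) = 0.08696
Lq = P₀·a^2·ρ / (2!(1-ρ)²) = 0.086957 × 2.8224 × 0.84000 / (2 × 0.025600) = 4.0265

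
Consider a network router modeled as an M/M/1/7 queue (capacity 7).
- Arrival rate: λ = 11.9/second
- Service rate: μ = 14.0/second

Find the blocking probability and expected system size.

ρ = λ/μ = 11.9/14.0 = 0.8500
P₀ = (1-ρ)/(1-ρ^(K+1)) = (1-0.8500)/(1-0.8500^8) = 0.1500/0.7275 = 0.2062
P_K = P₀×ρ^K = 0.20618 × 0.8500^7 = 0.20618 × 0.32058 = 0.06610
Blocking probability P_7 = 0.06610 (6.61%)
L = ρ[1 - (K+1)ρ^K + Kρ^(K+1)] / [(1-ρ)(1-ρ^(K+1))]
L = 0.8500 × (1 - 8×0.3205771 + 7×0.2724905) / ((1 - 0.8500) × (1 - 0.2724905)) = 2.6702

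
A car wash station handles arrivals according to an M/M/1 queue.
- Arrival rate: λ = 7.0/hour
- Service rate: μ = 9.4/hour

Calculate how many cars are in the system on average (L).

ρ = λ/μ = 7.0/9.4 = 0.7447
For M/M/1: L = λ/(μ-λ)
L = 7.0/(9.4-7.0) = 7.0/2.40
L = 2.9167 cars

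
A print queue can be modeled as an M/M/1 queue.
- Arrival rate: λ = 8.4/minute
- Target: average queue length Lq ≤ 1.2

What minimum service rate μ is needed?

For M/M/1: Lq = λ²/(μ(μ-λ))
Need Lq ≤ 1.2, i.e. μ(μ-λ) ≥ λ²/1.2
μ² - 8.4μ - 70.56/1.2 ≥ 0  →  μ² - 8.4μ - 58.8000 ≥ 0
Quadratic formula (positive root): μ = [λ + √(λ² + 4×58.8000)]/2
Discriminant: 70.56 + 4×58.8000 = 305.7600, √305.7600 = 17.4860
μ ≥ (8.4 + 17.4860)/2 = 12.9430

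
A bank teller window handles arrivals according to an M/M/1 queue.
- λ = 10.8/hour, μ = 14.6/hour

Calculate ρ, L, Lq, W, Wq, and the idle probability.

Step 1: ρ = λ/μ = 10.8/14.6 = 0.7397
Step 2: L = λ/(μ-λ) = 10.8/3.80 = 2.8421
Step 3: Lq = λ²/(μ(μ-λ)) = 116.64/(14.6×3.80) = 2.1024
Step 4: W = 1/(μ-λ) = 1/3.80 = 0.26316
Step 5: Wq = λ/(μ(μ-λ)) = 10.8/(14.6×3.80) = 0.1947
Step 6: P(0) = 1-ρ = 0.2603
Verify: L = λW = 10.8×0.26316 = 2.8421 ✔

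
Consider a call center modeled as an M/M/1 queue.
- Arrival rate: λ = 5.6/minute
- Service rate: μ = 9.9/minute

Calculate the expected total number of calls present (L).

ρ = λ/μ = 5.6/9.9 = 0.5657
For M/M/1: L = λ/(μ-λ)
L = 5.6/(9.9-5.6) = 5.6/4.30
L = 1.3023 calls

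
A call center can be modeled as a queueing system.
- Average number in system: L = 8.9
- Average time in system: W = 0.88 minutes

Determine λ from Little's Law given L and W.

Little's Law: L = λW, so λ = L/W
λ = 8.9/0.88 = 10.1136 calls/minute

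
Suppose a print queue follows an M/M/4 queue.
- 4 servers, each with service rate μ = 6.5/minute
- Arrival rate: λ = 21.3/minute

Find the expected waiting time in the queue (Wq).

Traffic intensity: ρ = λ/(cμ) = 21.3/(4×6.5) = 0.8192
Since ρ = 0.8192 < 1, system is stable.
Offered load a = λ/μ = cρ = 21.3/6.5 = 3.2769
P₀ = [ Σₙ₌₀^3 aⁿ/n! + a^4/(4!(1-ρ)) ]⁻¹
Σ = a^0/0! + a^1/1! + a^2/2! + a^3/3! = 1.000000 + 3.276923 + 5.369112 + 5.864723 = 15.5108
a^4/(4!(1-ρ)) = 115.3095/(24 × 0.1807692) = 26.5784
P₀ = 1/(15.5108 + 26.5784) = 0.02376
Lq = P₀·a^4·ρ / (4!(1-ρ)²) = 0.023759 × 115.3095 × 0.81923 / (24 × 0.032678) = 2.8618
Wq = Lq/λ = 2.8618/21.3 = 0.1344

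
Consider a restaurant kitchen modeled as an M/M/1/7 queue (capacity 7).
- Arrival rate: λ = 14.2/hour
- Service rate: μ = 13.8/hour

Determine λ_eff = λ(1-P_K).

ρ = λ/μ = 14.2/13.8 = 1.02899
P₀ = (1-ρ)/(1-ρ^(K+1)) = (1-1.02899)/(1-1.02899^8) = -0.028990/-0.25687 = 0.1129
P_K = P₀×ρ^K = 0.1129 × 1.02899^7 = 0.1129 × 1.2215 = 0.1379
λ_eff = λ(1-P_K) = 14.2 × (1 - 0.13785) = 14.2 × 0.86215 = 12.2425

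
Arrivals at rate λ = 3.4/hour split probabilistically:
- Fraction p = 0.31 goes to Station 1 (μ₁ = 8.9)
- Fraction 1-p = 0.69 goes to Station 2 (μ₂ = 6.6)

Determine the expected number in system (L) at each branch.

Effective rates: λ₁ = 3.4×0.31 = 1.054, λ₂ = 3.4×0.69 = 2.346
Station 1: ρ₁ = 1.054/8.9 = 0.1184, L₁ = ρ₁/(1-ρ₁) = 0.1184/(1-0.1184) = 0.1343
Station 2: ρ₂ = 2.346/6.6 = 0.35545, L₂ = ρ₂/(1-ρ₂) = 0.35545/(1-0.35545) = 0.5515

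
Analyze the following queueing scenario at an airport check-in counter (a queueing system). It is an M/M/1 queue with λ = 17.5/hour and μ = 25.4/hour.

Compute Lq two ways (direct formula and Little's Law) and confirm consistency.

Method 1 (direct): Lq = λ²/(μ(μ-λ)) = 306.25/(25.4 × 7.90) = 1.5262

Method 2 (Little's Law):
W = 1/(μ-λ) = 1/7.90 = 0.12658
Wq = W - 1/μ = 0.12658 - 0.039370 = 0.08721
Lq = λWq = 17.5 × 0.08721 = 1.5262 ✔ (matches Method 1)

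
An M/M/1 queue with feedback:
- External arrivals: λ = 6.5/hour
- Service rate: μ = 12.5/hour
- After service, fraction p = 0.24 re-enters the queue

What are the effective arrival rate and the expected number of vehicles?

Effective arrival rate: λ_eff = λ/(1-p) = 6.5/(1-0.24) = 6.5/0.76 = 8.5526
ρ = λ_eff/μ = 8.5526/12.5 = 0.68421
L = ρ/(1-ρ) = 0.68421/(1-0.68421) = 2.1667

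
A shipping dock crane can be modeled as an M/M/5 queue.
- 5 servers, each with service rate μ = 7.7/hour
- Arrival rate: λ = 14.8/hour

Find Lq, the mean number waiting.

Traffic intensity: ρ = λ/(cμ) = 14.8/(5×7.7) = 0.3844
Since ρ = 0.3844 < 1, system is stable.
Offered load a = λ/μ = cρ = 14.8/7.7 = 1.9221
P₀ = [ Σₙ₌₀^4 aⁿ/n! + a^5/(5!(1-ρ)) ]⁻¹
Σ = a^0/0! + a^1/1! + a^2/2! + a^3/3! + a^4/4! = 1.00000 + 1.92208 + 1.84719 + 1.18348 + 0.568686 = 6.5214
a^5/(5!(1-ρ)) = 26.2334/(120 × 0.6156) = 0.3551
P₀ = 1/(6.5214 + 0.3551) = 0.1454
Lq = P₀·a^5·ρ / (5!(1-ρ)²) = 0.1454 × 26.2334 × 0.3844 / (120 × 0.3789) = 0.03225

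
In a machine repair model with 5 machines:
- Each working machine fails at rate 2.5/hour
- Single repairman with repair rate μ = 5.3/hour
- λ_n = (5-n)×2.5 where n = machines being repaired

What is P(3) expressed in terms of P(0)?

P(3)/P(0) = ∏_{i=0}^{3-1} λ_i/μ_{i+1}
= (5-0)×2.5/5.3 × (5-1)×2.5/5.3 × (5-2)×2.5/5.3
= 6.2971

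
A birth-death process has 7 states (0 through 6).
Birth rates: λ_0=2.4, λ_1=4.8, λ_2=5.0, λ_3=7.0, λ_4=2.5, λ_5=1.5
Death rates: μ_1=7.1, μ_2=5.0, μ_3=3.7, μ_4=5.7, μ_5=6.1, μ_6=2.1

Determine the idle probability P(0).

Ratios P(n)/P(0) = (λ₀···λₙ₋₁)/(μ₁···μₙ):
P(1)/P(0) = (2.4)/(7.1) = 0.33803
P(2)/P(0) = (2.4×4.8)/(7.1×5.0) = 0.32451
P(3)/P(0) = (2.4×4.8×5.0)/(7.1×5.0×3.7) = 0.43852
P(4)/P(0) = (2.4×4.8×5.0×7.0)/(7.1×5.0×3.7×5.7) = 0.53854
P(5)/P(0) = (2.4×4.8×5.0×7.0×2.5)/(7.1×5.0×3.7×5.7×6.1) = 0.22071
P(6)/P(0) = (2.4×4.8×5.0×7.0×2.5×1.5)/(7.1×5.0×3.7×5.7×6.1×2.1) = 0.15765

Normalization: ∑ P(n) = 1
P(0) × (1.0000 + 0.33803 + 0.32451 + 0.43852 + 0.53854 + 0.22071 + 0.15765) = 1
P(0) × 3.0180 = 1
P(0) = 1/3.0180 = 0.3313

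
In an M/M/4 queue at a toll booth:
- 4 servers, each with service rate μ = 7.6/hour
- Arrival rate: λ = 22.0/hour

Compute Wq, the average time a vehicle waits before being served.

Traffic intensity: ρ = λ/(cμ) = 22.0/(4×7.6) = 0.7237
Since ρ = 0.7237 < 1, system is stable.
Offered load a = λ/μ = cρ = 22.0/7.6 = 2.8947
P₀ = [ Σₙ₌₀^3 aⁿ/n! + a^4/(4!(1-ρ)) ]⁻¹
Σ = a^0/0! + a^1/1! + a^2/2! + a^3/3! = 1.0000 + 2.8947 + 4.1898 + 4.0427 = 12.1272
a^4/(4!(1-ρ)) = 70.2160/(24 × 0.276316) = 10.5881
P₀ = 1/(12.1272 + 10.5881) = 0.04402
Lq = P₀·a^4·ρ / (4!(1-ρ)²) = 0.044023 × 70.2160 × 0.72368 / (24 × 0.076350) = 1.2208
Wq = Lq/λ = 1.2208/22.0 = 0.05549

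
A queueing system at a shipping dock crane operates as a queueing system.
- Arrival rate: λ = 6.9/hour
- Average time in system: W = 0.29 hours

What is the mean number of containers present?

Little's Law: L = λW
L = 6.9 × 0.29 = 2.0010 containers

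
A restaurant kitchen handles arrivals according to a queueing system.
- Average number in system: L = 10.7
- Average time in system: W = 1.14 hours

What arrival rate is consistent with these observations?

Little's Law: L = λW, so λ = L/W
λ = 10.7/1.14 = 9.3860 orders/hour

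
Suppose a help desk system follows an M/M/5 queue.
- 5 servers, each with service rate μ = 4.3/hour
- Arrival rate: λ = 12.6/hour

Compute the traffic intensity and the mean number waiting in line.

Traffic intensity: ρ = λ/(cμ) = 12.6/(5×4.3) = 0.5860
Since ρ = 0.5860 < 1, system is stable.
Offered load a = λ/μ = cρ = 12.6/4.3 = 2.9302
P₀ = [ Σₙ₌₀^4 aⁿ/n! + a^5/(5!(1-ρ)) ]⁻¹
Σ = a^0/0! + a^1/1! + a^2/2! + a^3/3! + a^4/4! = 1.00000 + 2.93023 + 4.29313 + 4.19329 + 3.07183 = 15.4885
a^5/(5!(1-ρ)) = 216.0282/(120 × 0.41395) = 4.3489
P₀ = 1/(15.4885 + 4.3489) = 0.05041
Lq = P₀·a^5·ρ / (5!(1-ρ)²) = 0.050410 × 216.0282 × 0.58605 / (120 × 0.17136) = 0.3104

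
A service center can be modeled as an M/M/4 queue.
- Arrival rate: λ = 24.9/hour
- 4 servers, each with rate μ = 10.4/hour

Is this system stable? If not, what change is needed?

Stability requires ρ = λ/(cμ) < 1
ρ = 24.9/(4 × 10.4) = 24.9/41.60 = 0.5986
Since 0.5986 < 1, the system is STABLE.
The servers are busy 59.86% of the time.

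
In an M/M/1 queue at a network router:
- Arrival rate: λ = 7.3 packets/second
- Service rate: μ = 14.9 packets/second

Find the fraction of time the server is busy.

Server utilization: ρ = λ/μ
ρ = 7.3/14.9 = 0.4899
The server is busy 48.99% of the time.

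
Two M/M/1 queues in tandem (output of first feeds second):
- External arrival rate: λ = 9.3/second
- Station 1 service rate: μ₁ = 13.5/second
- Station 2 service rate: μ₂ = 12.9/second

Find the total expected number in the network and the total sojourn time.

By Jackson's theorem, each station behaves as independent M/M/1.
Station 1: ρ₁ = 9.3/13.5 = 0.6889, L₁ = ρ₁/(1-ρ₁) = λ/(μ₁-λ) = 9.3/4.20 = 2.2143
Station 2: ρ₂ = 9.3/12.9 = 0.7209, L₂ = ρ₂/(1-ρ₂) = λ/(μ₂-λ) = 9.3/3.60 = 2.5833
Total: L = L₁ + L₂ = 2.2143 + 2.5833 = 4.7976
W = L/λ = 4.7976/9.3 = 0.5159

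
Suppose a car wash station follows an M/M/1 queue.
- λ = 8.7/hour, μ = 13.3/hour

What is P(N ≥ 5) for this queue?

ρ = λ/μ = 8.7/13.3 = 0.65414
P(N ≥ n) = ρⁿ
P(N ≥ 5) = 0.65414^5
P(N ≥ 5) = 0.1198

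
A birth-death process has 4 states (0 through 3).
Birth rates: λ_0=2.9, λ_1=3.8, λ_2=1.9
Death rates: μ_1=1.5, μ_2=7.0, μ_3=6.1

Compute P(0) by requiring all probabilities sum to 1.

Ratios P(n)/P(0) = (λ₀···λₙ₋₁)/(μ₁···μₙ):
P(1)/P(0) = (2.9)/(1.5) = 1.93333
P(2)/P(0) = (2.9×3.8)/(1.5×7.0) = 1.04952
P(3)/P(0) = (2.9×3.8×1.9)/(1.5×7.0×6.1) = 0.326901

Normalization: ∑ P(n) = 1
P(0) × (1.00000 + 1.93333 + 1.04952 + 0.326901) = 1
P(0) × 4.3098 = 1
P(0) = 1/4.3098 = 0.2320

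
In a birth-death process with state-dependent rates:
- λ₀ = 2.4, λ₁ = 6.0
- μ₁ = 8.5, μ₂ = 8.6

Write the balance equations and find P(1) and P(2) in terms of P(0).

Balance equations:
State 0: λ₀P₀ = μ₁P₁ → P₁ = (λ₀/μ₁)P₀ = (2.4/8.5)P₀ = 0.2824P₀
State 1: P₂ = (λ₀λ₁)/(μ₁μ₂)P₀ = (2.4×6.0)/(8.5×8.6)P₀ = 0.1970P₀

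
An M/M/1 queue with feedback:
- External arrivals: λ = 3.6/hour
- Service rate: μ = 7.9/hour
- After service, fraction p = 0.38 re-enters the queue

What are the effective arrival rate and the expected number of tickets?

Effective arrival rate: λ_eff = λ/(1-p) = 3.6/(1-0.38) = 3.6/0.62 = 5.80645
ρ = λ_eff/μ = 5.80645/7.9 = 0.734994
L = ρ/(1-ρ) = 0.734994/(1-0.734994) = 2.7735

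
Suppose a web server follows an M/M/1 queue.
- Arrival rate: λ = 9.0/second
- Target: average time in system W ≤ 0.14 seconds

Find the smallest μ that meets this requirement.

For M/M/1: W = 1/(μ-λ)
Need W ≤ 0.14, so 1/(μ-λ) ≤ 0.14
μ - λ ≥ 1/0.14 = 7.1429
μ ≥ 9.0 + 7.1429 = 16.1429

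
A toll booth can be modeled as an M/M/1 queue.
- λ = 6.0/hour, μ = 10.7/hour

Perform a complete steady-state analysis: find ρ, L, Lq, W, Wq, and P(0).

Step 1: ρ = λ/μ = 6.0/10.7 = 0.5607
Step 2: L = λ/(μ-λ) = 6.0/4.70 = 1.2766
Step 3: Lq = λ²/(μ(μ-λ)) = 36.00/(10.7×4.70) = 0.7158
Step 4: W = 1/(μ-λ) = 1/4.70 = 0.21277
Step 5: Wq = λ/(μ(μ-λ)) = 6.0/(10.7×4.70) = 0.1193
Step 6: P(0) = 1-ρ = 0.4393
Verify: L = λW = 6.0×0.21277 = 1.2766 ✔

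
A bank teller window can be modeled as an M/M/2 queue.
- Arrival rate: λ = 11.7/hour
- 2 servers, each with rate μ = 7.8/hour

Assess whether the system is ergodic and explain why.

Stability requires ρ = λ/(cμ) < 1
ρ = 11.7/(2 × 7.8) = 11.7/15.60 = 0.7500
Since 0.7500 < 1, the system is STABLE.
The servers are busy 75.00% of the time.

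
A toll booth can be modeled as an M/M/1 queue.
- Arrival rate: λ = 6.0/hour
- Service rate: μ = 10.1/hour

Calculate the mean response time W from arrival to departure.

First, compute utilization: ρ = λ/μ = 6.0/10.1 = 0.5941
For M/M/1: W = 1/(μ-λ)
W = 1/(10.1-6.0) = 1/4.10
W = 0.2439 hours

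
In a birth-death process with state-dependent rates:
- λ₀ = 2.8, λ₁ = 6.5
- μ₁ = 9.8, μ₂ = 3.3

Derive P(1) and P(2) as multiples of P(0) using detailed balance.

Balance equations:
State 0: λ₀P₀ = μ₁P₁ → P₁ = (λ₀/μ₁)P₀ = (2.8/9.8)P₀ = 0.2857P₀
State 1: P₂ = (λ₀λ₁)/(μ₁μ₂)P₀ = (2.8×6.5)/(9.8×3.3)P₀ = 0.5628P₀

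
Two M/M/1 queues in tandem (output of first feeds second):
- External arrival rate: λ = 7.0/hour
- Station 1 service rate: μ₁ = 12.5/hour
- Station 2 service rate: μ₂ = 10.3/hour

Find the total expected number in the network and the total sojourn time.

By Jackson's theorem, each station behaves as independent M/M/1.
Station 1: ρ₁ = 7.0/12.5 = 0.5600, L₁ = ρ₁/(1-ρ₁) = λ/(μ₁-λ) = 7.0/5.50 = 1.2727
Station 2: ρ₂ = 7.0/10.3 = 0.6796, L₂ = ρ₂/(1-ρ₂) = λ/(μ₂-λ) = 7.0/3.30 = 2.1212
Total: L = L₁ + L₂ = 1.2727 + 2.1212 = 3.3939
W = L/λ = 3.3939/7.0 = 0.4848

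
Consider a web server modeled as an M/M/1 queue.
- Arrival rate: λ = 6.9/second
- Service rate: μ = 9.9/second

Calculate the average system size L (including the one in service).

ρ = λ/μ = 6.9/9.9 = 0.6970
For M/M/1: L = λ/(μ-λ)
L = 6.9/(9.9-6.9) = 6.9/3.00
L = 2.3000 requests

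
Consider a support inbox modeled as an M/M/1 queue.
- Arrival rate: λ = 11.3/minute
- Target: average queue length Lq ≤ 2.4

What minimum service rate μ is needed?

For M/M/1: Lq = λ²/(μ(μ-λ))
Need Lq ≤ 2.4, i.e. μ(μ-λ) ≥ λ²/2.4
μ² - 11.3μ - 127.69/2.4 ≥ 0  →  μ² - 11.3μ - 53.20417 ≥ 0
Quadratic formula (positive root): μ = [λ + √(λ² + 4×53.20417)]/2
Discriminant: 127.69 + 4×53.20417 = 340.5067, √340.5067 = 18.4528
μ ≥ (11.3 + 18.4528)/2 = 14.8764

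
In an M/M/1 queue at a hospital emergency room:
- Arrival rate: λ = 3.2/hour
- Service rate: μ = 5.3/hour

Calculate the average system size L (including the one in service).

ρ = λ/μ = 3.2/5.3 = 0.6038
For M/M/1: L = λ/(μ-λ)
L = 3.2/(5.3-3.2) = 3.2/2.10
L = 1.5238 patients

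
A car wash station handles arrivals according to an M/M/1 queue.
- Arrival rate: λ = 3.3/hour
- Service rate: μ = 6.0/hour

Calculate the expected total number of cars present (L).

ρ = λ/μ = 3.3/6.0 = 0.5500
For M/M/1: L = λ/(μ-λ)
L = 3.3/(6.0-3.3) = 3.3/2.70
L = 1.2222 cars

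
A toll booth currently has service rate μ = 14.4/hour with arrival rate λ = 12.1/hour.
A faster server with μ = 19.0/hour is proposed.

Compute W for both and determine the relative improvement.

System 1: ρ₁ = 12.1/14.4 = 0.8403, W₁ = 1/(14.4-12.1) = 0.4348
System 2: ρ₂ = 12.1/19.0 = 0.6368, W₂ = 1/(19.0-12.1) = 0.1449
Improvement: (W₁-W₂)/W₁ = (0.4348-0.1449)/0.4348 = 66.67%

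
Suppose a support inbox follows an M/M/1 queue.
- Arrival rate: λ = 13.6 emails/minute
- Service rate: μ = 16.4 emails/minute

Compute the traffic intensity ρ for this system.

Server utilization: ρ = λ/μ
ρ = 13.6/16.4 = 0.8293
The server is busy 82.93% of the time.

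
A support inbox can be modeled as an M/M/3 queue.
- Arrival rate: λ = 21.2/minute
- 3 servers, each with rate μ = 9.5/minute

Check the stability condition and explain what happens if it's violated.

Stability requires ρ = λ/(cμ) < 1
ρ = 21.2/(3 × 9.5) = 21.2/28.50 = 0.7439
Since 0.7439 < 1, the system is STABLE.
The servers are busy 74.39% of the time.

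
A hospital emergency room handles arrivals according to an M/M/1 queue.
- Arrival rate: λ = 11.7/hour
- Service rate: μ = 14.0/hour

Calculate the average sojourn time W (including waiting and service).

First, compute utilization: ρ = λ/μ = 11.7/14.0 = 0.8357
For M/M/1: W = 1/(μ-λ)
W = 1/(14.0-11.7) = 1/2.30
W = 0.4348 hours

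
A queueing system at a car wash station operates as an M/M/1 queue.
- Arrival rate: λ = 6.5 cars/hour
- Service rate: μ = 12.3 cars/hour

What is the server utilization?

Server utilization: ρ = λ/μ
ρ = 6.5/12.3 = 0.5285
The server is busy 52.85% of the time.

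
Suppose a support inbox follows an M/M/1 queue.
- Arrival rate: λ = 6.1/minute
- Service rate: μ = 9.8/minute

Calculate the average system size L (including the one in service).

ρ = λ/μ = 6.1/9.8 = 0.6224
For M/M/1: L = λ/(μ-λ)
L = 6.1/(9.8-6.1) = 6.1/3.70
L = 1.6486 emails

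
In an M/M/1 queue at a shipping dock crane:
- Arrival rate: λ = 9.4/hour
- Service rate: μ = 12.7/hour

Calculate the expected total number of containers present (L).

ρ = λ/μ = 9.4/12.7 = 0.7402
For M/M/1: L = λ/(μ-λ)
L = 9.4/(12.7-9.4) = 9.4/3.30
L = 2.8485 containers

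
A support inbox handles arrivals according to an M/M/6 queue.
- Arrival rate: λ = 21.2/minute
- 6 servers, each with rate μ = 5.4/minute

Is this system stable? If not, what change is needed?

Stability requires ρ = λ/(cμ) < 1
ρ = 21.2/(6 × 5.4) = 21.2/32.40 = 0.6543
Since 0.6543 < 1, the system is STABLE.
The servers are busy 65.43% of the time.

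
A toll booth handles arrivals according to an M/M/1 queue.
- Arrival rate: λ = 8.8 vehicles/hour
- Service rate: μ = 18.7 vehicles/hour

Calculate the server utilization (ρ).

Server utilization: ρ = λ/μ
ρ = 8.8/18.7 = 0.4706
The server is busy 47.06% of the time.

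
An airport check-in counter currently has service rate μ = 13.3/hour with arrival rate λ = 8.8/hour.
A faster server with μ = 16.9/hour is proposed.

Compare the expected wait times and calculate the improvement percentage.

System 1: ρ₁ = 8.8/13.3 = 0.6617, W₁ = 1/(13.3-8.8) = 0.22222
System 2: ρ₂ = 8.8/16.9 = 0.5207, W₂ = 1/(16.9-8.8) = 0.12346
Improvement: (W₁-W₂)/W₁ = (0.22222-0.12346)/0.22222 = 44.44%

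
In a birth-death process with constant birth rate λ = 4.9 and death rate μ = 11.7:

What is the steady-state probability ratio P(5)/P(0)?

For constant rates: P(n)/P(0) = (λ/μ)^n
P(5)/P(0) = (4.9/11.7)^5 = 0.4188^5 = 0.01288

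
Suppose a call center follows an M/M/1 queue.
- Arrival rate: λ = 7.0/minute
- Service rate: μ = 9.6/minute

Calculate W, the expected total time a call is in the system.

First, compute utilization: ρ = λ/μ = 7.0/9.6 = 0.7292
For M/M/1: W = 1/(μ-λ)
W = 1/(9.6-7.0) = 1/2.60
W = 0.3846 minutes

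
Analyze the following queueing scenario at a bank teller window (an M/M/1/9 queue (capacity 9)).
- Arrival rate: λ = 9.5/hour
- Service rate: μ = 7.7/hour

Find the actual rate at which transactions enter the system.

ρ = λ/μ = 9.5/7.7 = 1.233766
P₀ = (1-ρ)/(1-ρ^(K+1)) = (1-1.233766)/(1-1.233766^10) = -0.23377/-7.1720 = 0.03259
P_K = P₀×ρ^K = 0.03259 × 1.233766^9 = 0.03259 × 6.6236 = 0.2159
λ_eff = λ(1-P_K) = 9.5 × (1 - 0.21589) = 9.5 × 0.78411 = 7.4490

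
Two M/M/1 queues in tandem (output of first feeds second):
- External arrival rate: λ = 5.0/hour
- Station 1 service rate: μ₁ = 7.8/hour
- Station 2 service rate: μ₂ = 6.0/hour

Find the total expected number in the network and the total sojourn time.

By Jackson's theorem, each station behaves as independent M/M/1.
Station 1: ρ₁ = 5.0/7.8 = 0.6410, L₁ = ρ₁/(1-ρ₁) = λ/(μ₁-λ) = 5.0/2.80 = 1.7857
Station 2: ρ₂ = 5.0/6.0 = 0.8333, L₂ = ρ₂/(1-ρ₂) = λ/(μ₂-λ) = 5.0/1.00 = 5.0000
Total: L = L₁ + L₂ = 1.7857 + 5.0000 = 6.7857
W = L/λ = 6.7857/5.0 = 1.3571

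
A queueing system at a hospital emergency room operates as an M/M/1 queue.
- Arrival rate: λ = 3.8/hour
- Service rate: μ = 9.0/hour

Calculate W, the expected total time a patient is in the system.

First, compute utilization: ρ = λ/μ = 3.8/9.0 = 0.4222
For M/M/1: W = 1/(μ-λ)
W = 1/(9.0-3.8) = 1/5.20
W = 0.1923 hours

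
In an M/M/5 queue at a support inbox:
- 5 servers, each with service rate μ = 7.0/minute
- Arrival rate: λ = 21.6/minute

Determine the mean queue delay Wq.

Traffic intensity: ρ = λ/(cμ) = 21.6/(5×7.0) = 0.6171
Since ρ = 0.6171 < 1, system is stable.
Offered load a = λ/μ = cρ = 21.6/7.0 = 3.0857
P₀ = [ Σₙ₌₀^4 aⁿ/n! + a^5/(5!(1-ρ)) ]⁻¹
Σ = a^0/0! + a^1/1! + a^2/2! + a^3/3! + a^4/4! = 1.0000 + 3.0857 + 4.7608 + 4.8968 + 3.7776 = 17.5209
a^5/(5!(1-ρ)) = 279.7554/(120 × 0.38286) = 6.0892
P₀ = 1/(17.5209 + 6.0892) = 0.04235
Lq = P₀·a^5·ρ / (5!(1-ρ)²) = 0.042355 × 279.7554 × 0.61714 / (120 × 0.14658) = 0.4157
Wq = Lq/λ = 0.4157/21.6 = 0.01925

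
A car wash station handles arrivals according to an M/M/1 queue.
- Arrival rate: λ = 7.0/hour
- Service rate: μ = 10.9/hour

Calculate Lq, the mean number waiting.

ρ = λ/μ = 7.0/10.9 = 0.6422
For M/M/1: Lq = λ²/(μ(μ-λ))
Lq = 49.00/(10.9 × 3.90)
Lq = 1.1527 cars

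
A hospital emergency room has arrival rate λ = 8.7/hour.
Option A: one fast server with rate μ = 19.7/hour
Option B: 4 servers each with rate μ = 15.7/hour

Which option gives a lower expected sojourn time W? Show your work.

Option A: single server μ = 19.7 (M/M/1)
  ρ_A = 8.7/19.7 = 0.4416
  W_A = 1/(μ-λ) = 1/(19.7-8.7) = 1/11.00 = 0.09091

Option B: 4 servers μ = 15.7 (M/M/4)
  ρ_B = λ/(cμ) = 8.7/(4×15.7) = 0.1385
  Offered load a = λ/μ = cρ = 8.7/15.7 = 0.5541
  P₀ = [ Σₙ₌₀^3 aⁿ/n! + a^4/(4!(1-ρ)) ]⁻¹
  Σ = a^0/0! + a^1/1! + a^2/2! + a^3/3! = 1.0000 + 0.5541 + 0.1535 + 0.02836 = 1.7360
  a^4/(4!(1-ρ)) = 0.094293/(24 × 0.86146) = 0.004561
  P₀ = 1/(1.7360 + 0.004561) = 0.5745
  Lq = P₀·a^4·ρ / (4!(1-ρ)²) = 0.57452 × 0.094293 × 0.13854 / (24 × 0.74212) = 0.0004214
  Wq_B = Lq/λ = 0.00042136/8.7 = 0.00004843
  W_B = Wq_B + 1/μ = 0.00004843 + 0.06369 = 0.06374

Since W_B = 0.06374 < W_A = 0.09091, Option B (multiple servers) has the shorter time in system.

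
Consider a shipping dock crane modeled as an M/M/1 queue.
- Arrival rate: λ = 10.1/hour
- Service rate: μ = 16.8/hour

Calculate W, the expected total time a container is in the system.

First, compute utilization: ρ = λ/μ = 10.1/16.8 = 0.6012
For M/M/1: W = 1/(μ-λ)
W = 1/(16.8-10.1) = 1/6.70
W = 0.1493 hours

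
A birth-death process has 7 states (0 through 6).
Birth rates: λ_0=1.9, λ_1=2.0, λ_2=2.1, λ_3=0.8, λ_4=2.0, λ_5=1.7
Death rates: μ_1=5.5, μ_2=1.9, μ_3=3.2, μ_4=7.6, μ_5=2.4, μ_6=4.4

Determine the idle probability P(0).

Ratios P(n)/P(0) = (λ₀···λₙ₋₁)/(μ₁···μₙ):
P(1)/P(0) = (1.9)/(5.5) = 0.34545
P(2)/P(0) = (1.9×2.0)/(5.5×1.9) = 0.36364
P(3)/P(0) = (1.9×2.0×2.1)/(5.5×1.9×3.2) = 0.23864
P(4)/P(0) = (1.9×2.0×2.1×0.8)/(5.5×1.9×3.2×7.6) = 0.025120
P(5)/P(0) = (1.9×2.0×2.1×0.8×2.0)/(5.5×1.9×3.2×7.6×2.4) = 0.020933
P(6)/P(0) = (1.9×2.0×2.1×0.8×2.0×1.7)/(5.5×1.9×3.2×7.6×2.4×4.4) = 0.0080878

Normalization: ∑ P(n) = 1
P(0) × (1.0000 + 0.34545 + 0.36364 + 0.23864 + 0.025120 + 0.020933 + 0.0080878) = 1
P(0) × 2.0019 = 1
P(0) = 1/2.0019 = 0.4995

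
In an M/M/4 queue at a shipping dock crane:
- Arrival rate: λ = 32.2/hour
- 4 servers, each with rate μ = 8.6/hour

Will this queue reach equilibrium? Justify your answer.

Stability requires ρ = λ/(cμ) < 1
ρ = 32.2/(4 × 8.6) = 32.2/34.40 = 0.9360
Since 0.9360 < 1, the system is STABLE.
The servers are busy 93.60% of the time.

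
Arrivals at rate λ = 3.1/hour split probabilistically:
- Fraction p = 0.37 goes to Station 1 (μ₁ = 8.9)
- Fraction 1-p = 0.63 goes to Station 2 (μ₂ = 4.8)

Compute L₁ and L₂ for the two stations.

Effective rates: λ₁ = 3.1×0.37 = 1.147, λ₂ = 3.1×0.63 = 1.953
Station 1: ρ₁ = 1.147/8.9 = 0.12888, L₁ = ρ₁/(1-ρ₁) = 0.12888/(1-0.12888) = 0.1479
Station 2: ρ₂ = 1.953/4.8 = 0.40688, L₂ = ρ₂/(1-ρ₂) = 0.40688/(1-0.40688) = 0.6860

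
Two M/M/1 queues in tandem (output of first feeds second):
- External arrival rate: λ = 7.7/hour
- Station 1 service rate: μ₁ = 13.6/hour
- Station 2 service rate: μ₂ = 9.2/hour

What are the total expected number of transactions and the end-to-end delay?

By Jackson's theorem, each station behaves as independent M/M/1.
Station 1: ρ₁ = 7.7/13.6 = 0.5662, L₁ = ρ₁/(1-ρ₁) = λ/(μ₁-λ) = 7.7/5.90 = 1.3051
Station 2: ρ₂ = 7.7/9.2 = 0.8370, L₂ = ρ₂/(1-ρ₂) = λ/(μ₂-λ) = 7.7/1.50 = 5.1333
Total: L = L₁ + L₂ = 1.3051 + 5.1333 = 6.4384
W = L/λ = 6.4384/7.7 = 0.8362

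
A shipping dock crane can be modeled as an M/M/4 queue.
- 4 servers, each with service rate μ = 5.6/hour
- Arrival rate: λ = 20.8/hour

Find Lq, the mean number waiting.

Traffic intensity: ρ = λ/(cμ) = 20.8/(4×5.6) = 0.9286
Since ρ = 0.9286 < 1, system is stable.
Offered load a = λ/μ = cρ = 20.8/5.6 = 3.7143
P₀ = [ Σₙ₌₀^3 aⁿ/n! + a^4/(4!(1-ρ)) ]⁻¹
Σ = a^0/0! + a^1/1! + a^2/2! + a^3/3! = 1.0000 + 3.7143 + 6.8980 + 8.5403 = 20.1526
a^4/(4!(1-ρ)) = 190.3274/(24 × 0.0714286) = 111.0243
P₀ = 1/(20.1526 + 111.0243) = 0.007623
Lq = P₀·a^4·ρ / (4!(1-ρ)²) = 0.007623 × 190.3274 × 0.9286 / (24 × 0.005102) = 11.0028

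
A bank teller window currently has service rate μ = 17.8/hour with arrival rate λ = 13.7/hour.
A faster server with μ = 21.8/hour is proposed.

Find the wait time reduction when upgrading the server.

System 1: ρ₁ = 13.7/17.8 = 0.7697, W₁ = 1/(17.8-13.7) = 0.24390
System 2: ρ₂ = 13.7/21.8 = 0.6284, W₂ = 1/(21.8-13.7) = 0.12346
Improvement: (W₁-W₂)/W₁ = (0.24390-0.12346)/0.24390 = 49.38%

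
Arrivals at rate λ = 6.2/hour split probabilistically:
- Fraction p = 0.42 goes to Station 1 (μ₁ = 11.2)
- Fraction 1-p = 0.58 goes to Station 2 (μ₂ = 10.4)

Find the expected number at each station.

Effective rates: λ₁ = 6.2×0.42 = 2.604, λ₂ = 6.2×0.58 = 3.596
Station 1: ρ₁ = 2.604/11.2 = 0.2325, L₁ = ρ₁/(1-ρ₁) = 0.2325/(1-0.2325) = 0.3029
Station 2: ρ₂ = 3.596/10.4 = 0.34577, L₂ = ρ₂/(1-ρ₂) = 0.34577/(1-0.34577) = 0.5285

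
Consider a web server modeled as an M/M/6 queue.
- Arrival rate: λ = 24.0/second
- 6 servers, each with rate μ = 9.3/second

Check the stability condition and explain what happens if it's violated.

Stability requires ρ = λ/(cμ) < 1
ρ = 24.0/(6 × 9.3) = 24.0/55.80 = 0.4301
Since 0.4301 < 1, the system is STABLE.
The servers are busy 43.01% of the time.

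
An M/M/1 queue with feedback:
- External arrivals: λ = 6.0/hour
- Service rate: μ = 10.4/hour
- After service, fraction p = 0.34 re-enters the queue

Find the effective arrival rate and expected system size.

Effective arrival rate: λ_eff = λ/(1-p) = 6.0/(1-0.34) = 6.0/0.66 = 9.090909
ρ = λ_eff/μ = 9.090909/10.4 = 0.8741259
L = ρ/(1-ρ) = 0.8741259/(1-0.8741259) = 6.9444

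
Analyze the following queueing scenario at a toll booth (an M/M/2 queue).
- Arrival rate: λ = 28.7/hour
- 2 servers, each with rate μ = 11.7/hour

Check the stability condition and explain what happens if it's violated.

Stability requires ρ = λ/(cμ) < 1
ρ = 28.7/(2 × 11.7) = 28.7/23.40 = 1.2265
Since 1.2265 ≥ 1, the system is UNSTABLE.
Need c > λ/μ = 28.7/11.7 = 2.45.
Minimum servers needed: c = 3.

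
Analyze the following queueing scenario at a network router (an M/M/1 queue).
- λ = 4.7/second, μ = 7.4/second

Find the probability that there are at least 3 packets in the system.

ρ = λ/μ = 4.7/7.4 = 0.6351
P(N ≥ n) = ρⁿ
P(N ≥ 3) = 0.6351^3
P(N ≥ 3) = 0.2562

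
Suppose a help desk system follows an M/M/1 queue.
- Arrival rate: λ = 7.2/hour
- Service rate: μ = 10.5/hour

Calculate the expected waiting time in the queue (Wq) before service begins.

First, compute utilization: ρ = λ/μ = 7.2/10.5 = 0.6857
For M/M/1: Wq = λ/(μ(μ-λ))
Wq = 7.2/(10.5 × (10.5-7.2))
Wq = 7.2/(10.5 × 3.30)
Wq = 0.2078 hours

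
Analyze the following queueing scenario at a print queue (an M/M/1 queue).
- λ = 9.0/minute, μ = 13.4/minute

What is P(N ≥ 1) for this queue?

ρ = λ/μ = 9.0/13.4 = 0.6716
P(N ≥ n) = ρⁿ
P(N ≥ 1) = 0.6716^1
P(N ≥ 1) = 0.6716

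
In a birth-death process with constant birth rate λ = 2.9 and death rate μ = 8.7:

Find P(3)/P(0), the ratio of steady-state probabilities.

For constant rates: P(n)/P(0) = (λ/μ)^n
P(3)/P(0) = (2.9/8.7)^3 = 0.33333^3 = 0.03704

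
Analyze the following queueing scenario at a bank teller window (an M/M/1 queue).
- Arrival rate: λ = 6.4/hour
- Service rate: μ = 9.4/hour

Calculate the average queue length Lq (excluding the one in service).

ρ = λ/μ = 6.4/9.4 = 0.6809
For M/M/1: Lq = λ²/(μ(μ-λ))
Lq = 40.96/(9.4 × 3.00)
Lq = 1.4525 transactions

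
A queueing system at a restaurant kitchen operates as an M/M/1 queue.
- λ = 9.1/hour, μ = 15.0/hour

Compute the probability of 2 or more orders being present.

ρ = λ/μ = 9.1/15.0 = 0.60667
P(N ≥ n) = ρⁿ
P(N ≥ 2) = 0.60667^2
P(N ≥ 2) = 0.3680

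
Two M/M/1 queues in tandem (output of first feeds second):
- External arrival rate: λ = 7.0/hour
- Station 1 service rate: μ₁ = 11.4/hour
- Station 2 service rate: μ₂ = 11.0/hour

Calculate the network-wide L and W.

By Jackson's theorem, each station behaves as independent M/M/1.
Station 1: ρ₁ = 7.0/11.4 = 0.6140, L₁ = ρ₁/(1-ρ₁) = λ/(μ₁-λ) = 7.0/4.40 = 1.5909
Station 2: ρ₂ = 7.0/11.0 = 0.6364, L₂ = ρ₂/(1-ρ₂) = λ/(μ₂-λ) = 7.0/4.00 = 1.7500
Total: L = L₁ + L₂ = 1.5909 + 1.7500 = 3.3409
W = L/λ = 3.3409/7.0 = 0.4773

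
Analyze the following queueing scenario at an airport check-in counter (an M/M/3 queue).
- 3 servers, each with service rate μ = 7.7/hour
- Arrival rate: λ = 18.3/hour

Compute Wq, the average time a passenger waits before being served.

Traffic intensity: ρ = λ/(cμ) = 18.3/(3×7.7) = 0.7922
Since ρ = 0.7922 < 1, system is stable.
Offered load a = λ/μ = cρ = 18.3/7.7 = 2.3766
P₀ = [ Σₙ₌₀^2 aⁿ/n! + a^3/(3!(1-ρ)) ]⁻¹
Σ = a^0/0! + a^1/1! + a^2/2! = 1.0000 + 2.3766 + 2.8242 = 6.2008
a^3/(3!(1-ρ)) = 13.42397/(6 × 0.2077922) = 10.7671
P₀ = 1/(6.2008 + 10.7671) = 0.05893
Lq = P₀·a^3·ρ / (3!(1-ρ)²) = 0.058935 × 13.4240 × 0.79221 / (6 × 0.043178) = 2.4193
Wq = Lq/λ = 2.4193/18.3 = 0.1322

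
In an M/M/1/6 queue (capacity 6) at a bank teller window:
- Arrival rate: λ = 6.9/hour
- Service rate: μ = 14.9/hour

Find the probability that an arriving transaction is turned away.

ρ = λ/μ = 6.9/14.9 = 0.463087
P₀ = (1-ρ)/(1-ρ^(K+1)) = (1-0.463087)/(1-0.463087^7) = 0.5369/0.9954 = 0.5394
P_K = P₀×ρ^K = 0.53938 × 0.463087^6 = 0.53938 × 0.0098622 = 0.005319
Blocking probability = 0.53%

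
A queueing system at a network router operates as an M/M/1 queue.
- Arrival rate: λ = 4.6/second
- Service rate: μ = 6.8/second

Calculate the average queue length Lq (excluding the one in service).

ρ = λ/μ = 4.6/6.8 = 0.6765
For M/M/1: Lq = λ²/(μ(μ-λ))
Lq = 21.16/(6.8 × 2.20)
Lq = 1.4144 packets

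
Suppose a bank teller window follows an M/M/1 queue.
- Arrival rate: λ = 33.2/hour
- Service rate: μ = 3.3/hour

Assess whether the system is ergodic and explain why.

Stability requires ρ = λ/(cμ) < 1
ρ = 33.2/(1 × 3.3) = 33.2/3.30 = 10.0606
Since 10.0606 ≥ 1, the system is UNSTABLE.
Queue grows without bound. Need μ > λ = 33.2.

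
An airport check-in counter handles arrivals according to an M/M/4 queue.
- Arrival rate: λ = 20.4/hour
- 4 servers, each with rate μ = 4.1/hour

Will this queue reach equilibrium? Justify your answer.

Stability requires ρ = λ/(cμ) < 1
ρ = 20.4/(4 × 4.1) = 20.4/16.40 = 1.2439
Since 1.2439 ≥ 1, the system is UNSTABLE.
Need c > λ/μ = 20.4/4.1 = 4.98.
Minimum servers needed: c = 5.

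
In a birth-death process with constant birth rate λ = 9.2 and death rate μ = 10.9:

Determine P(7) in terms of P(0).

For constant rates: P(n)/P(0) = (λ/μ)^n
P(7)/P(0) = (9.2/10.9)^7 = 0.84404^7 = 0.3052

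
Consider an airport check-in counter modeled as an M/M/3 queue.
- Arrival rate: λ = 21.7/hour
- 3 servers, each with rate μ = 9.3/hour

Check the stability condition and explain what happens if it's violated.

Stability requires ρ = λ/(cμ) < 1
ρ = 21.7/(3 × 9.3) = 21.7/27.90 = 0.7778
Since 0.7778 < 1, the system is STABLE.
The servers are busy 77.78% of the time.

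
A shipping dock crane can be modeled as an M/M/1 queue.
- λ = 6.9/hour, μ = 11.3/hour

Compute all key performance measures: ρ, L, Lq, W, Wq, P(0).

Step 1: ρ = λ/μ = 6.9/11.3 = 0.6106
Step 2: L = λ/(μ-λ) = 6.9/4.40 = 1.5682
Step 3: Lq = λ²/(μ(μ-λ)) = 47.61/(11.3×4.40) = 0.9576
Step 4: W = 1/(μ-λ) = 1/4.40 = 0.22727
Step 5: Wq = λ/(μ(μ-λ)) = 6.9/(11.3×4.40) = 0.1388
Step 6: P(0) = 1-ρ = 0.3894
Verify: L = λW = 6.9×0.22727 = 1.5682 ✔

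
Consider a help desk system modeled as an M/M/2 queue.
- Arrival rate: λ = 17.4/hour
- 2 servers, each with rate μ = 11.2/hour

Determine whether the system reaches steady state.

Stability requires ρ = λ/(cμ) < 1
ρ = 17.4/(2 × 11.2) = 17.4/22.40 = 0.7768
Since 0.7768 < 1, the system is STABLE.
The servers are busy 77.68% of the time.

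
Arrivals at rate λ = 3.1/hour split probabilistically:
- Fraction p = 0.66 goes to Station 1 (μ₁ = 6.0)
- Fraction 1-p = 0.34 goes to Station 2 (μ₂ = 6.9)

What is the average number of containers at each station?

Effective rates: λ₁ = 3.1×0.66 = 2.046, λ₂ = 3.1×0.34 = 1.054
Station 1: ρ₁ = 2.046/6.0 = 0.3410, L₁ = ρ₁/(1-ρ₁) = 0.3410/(1-0.3410) = 0.5175
Station 2: ρ₂ = 1.054/6.9 = 0.15275, L₂ = ρ₂/(1-ρ₂) = 0.15275/(1-0.15275) = 0.1803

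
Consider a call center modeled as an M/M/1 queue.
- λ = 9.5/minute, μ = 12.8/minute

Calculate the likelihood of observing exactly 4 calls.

ρ = λ/μ = 9.5/12.8 = 0.7422
P(n) = (1-ρ)ρⁿ
P(4) = (1-0.7422) × 0.7422^4
P(4) = 0.25780 × 0.30345
P(4) = 0.07823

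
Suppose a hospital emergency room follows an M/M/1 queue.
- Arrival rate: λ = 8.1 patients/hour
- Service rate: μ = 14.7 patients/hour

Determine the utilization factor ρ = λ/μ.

Server utilization: ρ = λ/μ
ρ = 8.1/14.7 = 0.5510
The server is busy 55.10% of the time.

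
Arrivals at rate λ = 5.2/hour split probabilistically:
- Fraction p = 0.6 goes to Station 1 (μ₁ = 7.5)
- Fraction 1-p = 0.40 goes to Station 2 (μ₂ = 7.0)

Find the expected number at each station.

Effective rates: λ₁ = 5.2×0.6 = 3.12, λ₂ = 5.2×0.40 = 2.08
Station 1: ρ₁ = 3.12/7.5 = 0.4160, L₁ = ρ₁/(1-ρ₁) = 0.4160/(1-0.4160) = 0.7123
Station 2: ρ₂ = 2.08/7.0 = 0.29714, L₂ = ρ₂/(1-ρ₂) = 0.29714/(1-0.29714) = 0.4228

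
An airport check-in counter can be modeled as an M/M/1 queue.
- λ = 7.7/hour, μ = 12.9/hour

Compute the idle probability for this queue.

ρ = λ/μ = 7.7/12.9 = 0.5969
P(0) = 1 - ρ = 1 - 0.5969 = 0.4031
The server is idle 40.31% of the time.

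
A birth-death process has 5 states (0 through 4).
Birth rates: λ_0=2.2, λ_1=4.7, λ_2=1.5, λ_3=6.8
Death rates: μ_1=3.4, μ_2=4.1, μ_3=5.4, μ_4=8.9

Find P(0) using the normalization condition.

Ratios P(n)/P(0) = (λ₀···λₙ₋₁)/(μ₁···μₙ):
P(1)/P(0) = (2.2)/(3.4) = 0.6471
P(2)/P(0) = (2.2×4.7)/(3.4×4.1) = 0.7418
P(3)/P(0) = (2.2×4.7×1.5)/(3.4×4.1×5.4) = 0.2060
P(4)/P(0) = (2.2×4.7×1.5×6.8)/(3.4×4.1×5.4×8.9) = 0.1574

Normalization: ∑ P(n) = 1
P(0) × (1.0000 + 0.6471 + 0.7418 + 0.2060 + 0.1574) = 1
P(0) × 2.7523 = 1
P(0) = 1/2.7523 = 0.3633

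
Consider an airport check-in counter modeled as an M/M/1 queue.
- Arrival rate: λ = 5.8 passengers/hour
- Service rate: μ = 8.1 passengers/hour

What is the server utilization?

Server utilization: ρ = λ/μ
ρ = 5.8/8.1 = 0.7160
The server is busy 71.60% of the time.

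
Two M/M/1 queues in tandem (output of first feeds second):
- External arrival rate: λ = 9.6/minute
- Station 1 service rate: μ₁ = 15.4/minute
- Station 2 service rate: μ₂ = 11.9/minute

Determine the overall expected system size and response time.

By Jackson's theorem, each station behaves as independent M/M/1.
Station 1: ρ₁ = 9.6/15.4 = 0.6234, L₁ = ρ₁/(1-ρ₁) = λ/(μ₁-λ) = 9.6/5.80 = 1.6552
Station 2: ρ₂ = 9.6/11.9 = 0.8067, L₂ = ρ₂/(1-ρ₂) = λ/(μ₂-λ) = 9.6/2.30 = 4.1739
Total: L = L₁ + L₂ = 1.6552 + 4.1739 = 5.8291
W = L/λ = 5.8291/9.6 = 0.6072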